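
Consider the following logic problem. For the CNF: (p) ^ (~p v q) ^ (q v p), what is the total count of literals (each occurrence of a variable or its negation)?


Counting literals in each clause:
Clause 1: 1 literal(s)
Clause 2: 2 literal(s)
Clause 3: 2 literal(s)
Total = 5

5


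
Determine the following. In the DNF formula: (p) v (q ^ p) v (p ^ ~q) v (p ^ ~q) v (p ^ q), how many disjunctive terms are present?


A DNF formula is a disjunction of terms (conjunctions).
Terms are separated by v.
Counting the disjuncts: 5 terms.

5


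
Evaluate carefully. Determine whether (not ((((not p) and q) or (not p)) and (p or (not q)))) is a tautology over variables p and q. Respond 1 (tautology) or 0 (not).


Check all 4 assignments:
p=0, q=0: 0
p=0, q=1: 1
p=1, q=0: 1
p=1, q=1: 1
Satisfying count = 3/4.
Tautology iff count = 4: no.

0


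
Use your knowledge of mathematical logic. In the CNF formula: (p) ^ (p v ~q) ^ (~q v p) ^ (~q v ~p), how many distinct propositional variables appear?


Identify each variable that appears in the formula.
Variables found: p, q
Count = 2

2


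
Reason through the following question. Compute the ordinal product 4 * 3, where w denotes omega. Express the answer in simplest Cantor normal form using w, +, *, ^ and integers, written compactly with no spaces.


Compute 4 * 3.
Ordinal * is associative and left-distributive over +, but NOT commutative; for finite n>1, n*w = w but w*n stays w*n.
Both finite; ordinal * agrees with natural *: 4 * 3 = 12.
Result = 12

12


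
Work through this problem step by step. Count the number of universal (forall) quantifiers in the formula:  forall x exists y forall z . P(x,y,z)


Quantifier prefix: forall x exists y forall z
Mark each quantifier type:
  U E U
Universal count = 2, Existential count = 1
Asked for universal (forall) quantifiers: 2

2


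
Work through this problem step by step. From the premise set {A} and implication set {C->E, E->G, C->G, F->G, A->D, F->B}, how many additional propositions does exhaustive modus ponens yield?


Initial facts: {A}
Apply modus ponens to closure:
  A and A->D  =>  D
Final known: {A, D}
New propositions: {D}
Count = 1

1


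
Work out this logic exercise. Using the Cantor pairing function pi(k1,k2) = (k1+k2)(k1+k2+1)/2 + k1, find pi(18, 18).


k1 + k2 = 36
(k1+k2)(k1+k2+1)/2 = 36 * 37 / 2 = 666
pi = 666 + 18 = 684

684


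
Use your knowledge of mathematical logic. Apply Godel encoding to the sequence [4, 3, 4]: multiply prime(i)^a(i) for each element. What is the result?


Encode each element as an exponent of the corresponding prime:
  2^4 = 16
  3^3 = 27
  5^4 = 625
Product = 16 * 27 * 625 = 270000

270000


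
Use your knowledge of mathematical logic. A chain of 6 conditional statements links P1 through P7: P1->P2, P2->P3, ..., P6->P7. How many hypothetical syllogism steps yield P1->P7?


With 6 implications in a chain connecting 7 propositions:
P1->P2, P2->P3, ..., P6->P7
Steps needed = (number of implications) - 1 = 6 - 1 = 5

5


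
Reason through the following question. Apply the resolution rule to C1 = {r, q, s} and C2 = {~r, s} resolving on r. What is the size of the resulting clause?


Remove r from C1 and ~r from C2.
C1 remainder: {q, s}
C2 remainder: {s}
Union (resolvent): {q, s}
Resolvent has 2 literal(s).

2


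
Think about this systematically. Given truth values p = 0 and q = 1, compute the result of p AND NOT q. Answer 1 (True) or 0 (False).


p = 0, q = 1
Operation: p AND NOT q
Evaluate: 0 AND NOT 1 = 0

0


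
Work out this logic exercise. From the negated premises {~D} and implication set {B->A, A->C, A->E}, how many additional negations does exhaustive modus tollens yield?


Initial negated facts: {~D}
Apply modus tollens to closure:
  (no implication fires)
Final negated: {~D}
New negations: {(none)}
Count = 0

0


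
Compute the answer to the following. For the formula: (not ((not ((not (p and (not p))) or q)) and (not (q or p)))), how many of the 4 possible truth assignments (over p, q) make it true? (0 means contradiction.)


Check all 4 assignments:
p=0, q=0: 1
p=0, q=1: 1
p=1, q=0: 1
p=1, q=1: 1
Count of True = 4

4


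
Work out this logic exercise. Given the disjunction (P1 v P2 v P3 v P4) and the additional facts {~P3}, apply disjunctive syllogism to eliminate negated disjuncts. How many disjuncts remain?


Original disjuncts (4): P1, P2, P3, P4
Negated (eliminate): ~P3
Remaining disjuncts: P1, P2, P4
Count = 4 - 1 = 3

3


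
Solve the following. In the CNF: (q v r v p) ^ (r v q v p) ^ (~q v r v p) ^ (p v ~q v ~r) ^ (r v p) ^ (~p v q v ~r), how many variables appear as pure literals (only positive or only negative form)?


Check each variable for pure literal status:
p: mixed (not pure)
q: mixed (not pure)
r: mixed (not pure)
Pure literal count = 0

0


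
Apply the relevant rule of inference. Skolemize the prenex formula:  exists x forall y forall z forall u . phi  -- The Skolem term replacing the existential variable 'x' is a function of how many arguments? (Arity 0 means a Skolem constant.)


Quantifier prefix: exists x forall y forall z forall u
'x' is existentially quantified at position 1.
No universal quantifiers precede it.
Skolem function arity = 0 (a Skolem constant)

0


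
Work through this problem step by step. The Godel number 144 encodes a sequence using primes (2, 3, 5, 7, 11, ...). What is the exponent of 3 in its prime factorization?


Factorize 144 by dividing by 3 repeatedly.
Division steps: 3 divides 144 exactly 2 time(s).
Exponent of 3 = 2

2


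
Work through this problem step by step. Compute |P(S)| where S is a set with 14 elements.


The power set of a set with n elements has 2^n elements.
|P(S)| = 2^14 = 16384

16384


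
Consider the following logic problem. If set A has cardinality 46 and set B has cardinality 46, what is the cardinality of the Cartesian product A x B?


The Cartesian product A x B contains all ordered pairs (a, b).
|A x B| = |A| * |B| = 46 * 46 = 2116

2116


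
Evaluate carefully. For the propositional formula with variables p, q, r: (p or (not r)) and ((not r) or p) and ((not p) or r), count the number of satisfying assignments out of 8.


Evaluate all 8 assignments for p, q, r:
p=0, q=0, r=0: 1
p=0, q=0, r=1: 0
p=0, q=1, r=0: 1
p=0, q=1, r=1: 0
p=1, q=0, r=0: 0
p=1, q=0, r=1: 1
p=1, q=1, r=0: 0
p=1, q=1, r=1: 1
Satisfying count = 4

4


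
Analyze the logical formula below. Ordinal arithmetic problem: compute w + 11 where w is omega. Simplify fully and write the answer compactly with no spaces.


Compute w + 11.
Ordinal + is associative but NOT commutative; for finite n>0, n + w = w but w + n stays w+n.
w + 11 is already in normal form (a successor ordinal beyond w).
Result = w+11

w+11


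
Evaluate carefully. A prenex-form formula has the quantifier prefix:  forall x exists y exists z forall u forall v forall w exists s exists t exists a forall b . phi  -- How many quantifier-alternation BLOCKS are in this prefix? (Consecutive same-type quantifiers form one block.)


Quantifier-type sequence: A E E A A A E E E A  (A=forall, E=exists)
Group into maximal same-type runs:
  Ax1 | Ex2 | Ax3 | Ex3 | Ax1
Number of blocks = 5

5


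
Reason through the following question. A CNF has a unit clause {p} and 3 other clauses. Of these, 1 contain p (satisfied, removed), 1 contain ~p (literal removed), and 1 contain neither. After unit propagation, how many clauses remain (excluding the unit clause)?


Satisfied (removed): 1
Shortened (remain): 1
Unchanged (remain): 1
Remaining = 1 + 1 = 2

2


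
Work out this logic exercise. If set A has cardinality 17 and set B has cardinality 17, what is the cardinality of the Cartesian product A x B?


The Cartesian product A x B contains all ordered pairs (a, b).
|A x B| = |A| * |B| = 17 * 17 = 289

289


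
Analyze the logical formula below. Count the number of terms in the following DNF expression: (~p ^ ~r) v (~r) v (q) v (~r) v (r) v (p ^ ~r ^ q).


A DNF formula is a disjunction of terms (conjunctions).
Terms are separated by v.
Counting the disjuncts: 6 terms.

6


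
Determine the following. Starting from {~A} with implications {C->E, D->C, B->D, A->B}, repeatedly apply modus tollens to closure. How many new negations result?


Initial negated facts: {~A}
Apply modus tollens to closure:
  (no implication fires)
Final negated: {~A}
New negations: {(none)}
Count = 0

0


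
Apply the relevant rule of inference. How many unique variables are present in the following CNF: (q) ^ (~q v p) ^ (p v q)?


Identify each variable that appears in the formula.
Variables found: p, q
Count = 2

2


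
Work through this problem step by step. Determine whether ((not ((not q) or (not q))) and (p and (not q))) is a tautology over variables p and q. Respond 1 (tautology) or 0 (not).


Check all 4 assignments:
p=0, q=0: 0
p=0, q=1: 0
p=1, q=0: 0
p=1, q=1: 0
Satisfying count = 0/4.
Tautology iff count = 4: no.

0


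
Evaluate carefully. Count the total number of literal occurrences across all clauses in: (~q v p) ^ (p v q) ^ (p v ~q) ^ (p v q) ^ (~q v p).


Counting literals in each clause:
Clause 1: 2 literal(s)
Clause 2: 2 literal(s)
Clause 3: 2 literal(s)
Clause 4: 2 literal(s)
Clause 5: 2 literal(s)
Total = 10

10


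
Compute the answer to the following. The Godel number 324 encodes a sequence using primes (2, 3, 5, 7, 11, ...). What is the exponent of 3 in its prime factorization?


Factorize 324 by dividing by 3 repeatedly.
Division steps: 3 divides 324 exactly 4 time(s).
Exponent of 3 = 4

4


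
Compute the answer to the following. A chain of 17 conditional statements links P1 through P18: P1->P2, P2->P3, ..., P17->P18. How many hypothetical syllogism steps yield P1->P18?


With 17 implications in a chain connecting 18 propositions:
P1->P2, P2->P3, ..., P17->P18
Steps needed = (number of implications) - 1 = 17 - 1 = 16

16


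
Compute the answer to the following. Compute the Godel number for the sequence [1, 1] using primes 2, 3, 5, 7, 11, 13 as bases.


Encode each element as an exponent of the corresponding prime:
  2^1 = 2
  3^1 = 3
Product = 2 * 3 = 6

6


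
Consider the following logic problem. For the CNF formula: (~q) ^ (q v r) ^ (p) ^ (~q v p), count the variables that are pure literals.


Check each variable for pure literal status:
p: pure positive
q: mixed (not pure)
r: pure positive
Pure literal count = 2

2


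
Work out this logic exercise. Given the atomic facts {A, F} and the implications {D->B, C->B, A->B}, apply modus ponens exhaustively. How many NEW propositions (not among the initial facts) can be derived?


Initial facts: {A, F}
Apply modus ponens to closure:
  A and A->B  =>  B
Final known: {A, B, F}
New propositions: {B}
Count = 1

1


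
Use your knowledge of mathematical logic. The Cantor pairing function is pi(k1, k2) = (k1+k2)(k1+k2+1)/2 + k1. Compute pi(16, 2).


k1 + k2 = 18
(k1+k2)(k1+k2+1)/2 = 18 * 19 / 2 = 171
pi = 171 + 16 = 187

187


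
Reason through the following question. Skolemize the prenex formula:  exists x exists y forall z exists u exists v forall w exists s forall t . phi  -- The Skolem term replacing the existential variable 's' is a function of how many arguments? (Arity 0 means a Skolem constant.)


Quantifier prefix: exists x exists y forall z exists u exists v forall w exists s forall t
's' is existentially quantified at position 7.
Universal variables preceding it: z, w
Skolem function arity = 2

2


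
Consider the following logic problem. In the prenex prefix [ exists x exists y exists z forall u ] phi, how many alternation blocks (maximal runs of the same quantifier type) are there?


Quantifier-type sequence: E E E A  (A=forall, E=exists)
Group into maximal same-type runs:
  Ex3 | Ax1
Number of blocks = 2

2


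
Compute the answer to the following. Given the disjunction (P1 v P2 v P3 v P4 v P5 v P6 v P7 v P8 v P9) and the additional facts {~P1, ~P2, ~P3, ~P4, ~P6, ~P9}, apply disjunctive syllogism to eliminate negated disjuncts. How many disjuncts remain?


Original disjuncts (9): P1, P2, P3, P4, P5, P6, P7, P8, P9
Negated (eliminate): ~P1, ~P2, ~P3, ~P4, ~P6, ~P9
Remaining disjuncts: P5, P7, P8
Count = 9 - 6 = 3

3


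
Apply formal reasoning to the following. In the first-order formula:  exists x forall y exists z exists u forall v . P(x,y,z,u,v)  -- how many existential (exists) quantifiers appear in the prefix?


Quantifier prefix: exists x forall y exists z exists u forall v
Mark each quantifier type:
  E U E E U
Universal count = 2, Existential count = 3
Asked for existential (exists) quantifiers: 3

3


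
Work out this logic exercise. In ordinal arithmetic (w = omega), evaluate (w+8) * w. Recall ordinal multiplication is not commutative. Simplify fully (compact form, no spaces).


Compute (w+8) * w.
Ordinal * is associative and left-distributive over +, but NOT commutative; for finite n>1, n*w = w but w*n stays w*n.
(w+8) * w = sup{(w+8)*k : k<w} = sup{w*k+8} = w^2 (the +8 tail is absorbed in the limit).
Result = w^2

w^2


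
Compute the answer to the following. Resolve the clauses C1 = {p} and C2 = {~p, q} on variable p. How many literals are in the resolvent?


Remove p from C1 and ~p from C2.
C1 remainder: {}
C2 remainder: {q}
Union (resolvent): {q}
Resolvent has 1 literal(s).

1


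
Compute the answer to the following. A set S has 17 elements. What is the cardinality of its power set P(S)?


The power set of a set with n elements has 2^n elements.
|P(S)| = 2^17 = 131072

131072


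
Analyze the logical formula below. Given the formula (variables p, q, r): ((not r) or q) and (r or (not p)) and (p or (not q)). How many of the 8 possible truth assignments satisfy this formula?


Evaluate all 8 assignments for p, q, r:
p=0, q=0, r=0: 1
p=0, q=0, r=1: 0
p=0, q=1, r=0: 0
p=0, q=1, r=1: 0
p=1, q=0, r=0: 0
p=1, q=0, r=1: 0
p=1, q=1, r=0: 0
p=1, q=1, r=1: 1
Satisfying count = 2

2


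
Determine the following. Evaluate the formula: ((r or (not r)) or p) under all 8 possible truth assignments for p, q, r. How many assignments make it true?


Check all 8 assignments:
p=0, q=0, r=0: 1
p=0, q=0, r=1: 1
p=0, q=1, r=0: 1
p=0, q=1, r=1: 1
p=1, q=0, r=0: 1
p=1, q=0, r=1: 1
p=1, q=1, r=0: 1
p=1, q=1, r=1: 1
Count of True = 8

8


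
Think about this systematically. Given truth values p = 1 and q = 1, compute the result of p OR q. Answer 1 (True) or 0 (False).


p = 1, q = 1
Operation: p OR q
Evaluate: 1 OR 1 = 1

1


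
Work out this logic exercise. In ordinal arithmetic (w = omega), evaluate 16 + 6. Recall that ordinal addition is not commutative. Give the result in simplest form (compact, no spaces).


Compute 16 + 6.
Ordinal + is associative but NOT commutative; for finite n>0, n + w = w but w + n stays w+n.
Both operands finite; ordinal + agrees with natural +: 16 + 6 = 22.
Result = 22

22


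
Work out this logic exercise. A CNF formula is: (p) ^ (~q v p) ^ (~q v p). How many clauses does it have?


A CNF formula is a conjunction of clauses.
Clauses are separated by ^.
Counting the conjuncts: 3 clauses.

3


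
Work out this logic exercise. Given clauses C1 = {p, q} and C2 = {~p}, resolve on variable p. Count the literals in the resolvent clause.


Remove p from C1 and ~p from C2.
C1 remainder: {q}
C2 remainder: {}
Union (resolvent): {q}
Resolvent has 1 literal(s).

1


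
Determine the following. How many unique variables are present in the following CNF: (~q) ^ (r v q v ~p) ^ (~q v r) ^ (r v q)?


Identify each variable that appears in the formula.
Variables found: p, q, r
Count = 3

3


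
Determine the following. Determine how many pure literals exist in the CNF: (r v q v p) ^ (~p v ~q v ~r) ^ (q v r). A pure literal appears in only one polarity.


Check each variable for pure literal status:
p: mixed (not pure)
q: mixed (not pure)
r: mixed (not pure)
Pure literal count = 0

0


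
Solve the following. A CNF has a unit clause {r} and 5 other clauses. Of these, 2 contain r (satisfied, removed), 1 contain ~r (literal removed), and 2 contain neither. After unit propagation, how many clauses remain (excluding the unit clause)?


Satisfied (removed): 2
Shortened (remain): 1
Unchanged (remain): 2
Remaining = 1 + 2 = 3

3


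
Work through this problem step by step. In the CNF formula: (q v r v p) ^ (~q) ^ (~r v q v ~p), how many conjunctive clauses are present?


A CNF formula is a conjunction of clauses.
Clauses are separated by ^.
Counting the conjuncts: 3 clauses.

3


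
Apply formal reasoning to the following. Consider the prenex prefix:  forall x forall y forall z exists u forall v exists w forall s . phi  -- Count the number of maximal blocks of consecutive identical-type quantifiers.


Quantifier-type sequence: A A A E A E A  (A=forall, E=exists)
Group into maximal same-type runs:
  Ax3 | Ex1 | Ax1 | Ex1 | Ax1
Number of blocks = 5

5


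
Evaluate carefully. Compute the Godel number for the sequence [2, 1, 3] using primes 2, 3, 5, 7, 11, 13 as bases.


Encode each element as an exponent of the corresponding prime:
  2^2 = 4
  3^1 = 3
  5^3 = 125
Product = 4 * 3 * 125 = 1500

1500


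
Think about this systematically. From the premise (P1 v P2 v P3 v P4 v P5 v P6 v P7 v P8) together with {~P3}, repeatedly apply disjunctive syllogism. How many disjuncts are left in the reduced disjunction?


Original disjuncts (8): P1, P2, P3, P4, P5, P6, P7, P8
Negated (eliminate): ~P3
Remaining disjuncts: P1, P2, P4, P5, P6, P7, P8
Count = 8 - 1 = 7

7


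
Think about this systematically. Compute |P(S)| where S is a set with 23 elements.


The power set of a set with n elements has 2^n elements.
|P(S)| = 2^23 = 8388608

8388608


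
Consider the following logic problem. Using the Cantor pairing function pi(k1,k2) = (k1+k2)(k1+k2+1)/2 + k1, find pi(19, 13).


k1 + k2 = 32
(k1+k2)(k1+k2+1)/2 = 32 * 33 / 2 = 528
pi = 528 + 19 = 547

547


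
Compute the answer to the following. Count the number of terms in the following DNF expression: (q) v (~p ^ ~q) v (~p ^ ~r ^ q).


A DNF formula is a disjunction of terms (conjunctions).
Terms are separated by v.
Counting the disjuncts: 3 terms.

3


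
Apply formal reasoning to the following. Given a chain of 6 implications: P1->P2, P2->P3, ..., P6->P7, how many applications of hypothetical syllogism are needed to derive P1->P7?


With 6 implications in a chain connecting 7 propositions:
P1->P2, P2->P3, ..., P6->P7
Steps needed = (number of implications) - 1 = 6 - 1 = 5

5


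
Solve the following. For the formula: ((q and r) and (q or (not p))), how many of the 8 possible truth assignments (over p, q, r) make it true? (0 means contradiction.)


Check all 8 assignments:
p=0, q=0, r=0: 0
p=0, q=0, r=1: 0
p=0, q=1, r=0: 0
p=0, q=1, r=1: 1
p=1, q=0, r=0: 0
p=1, q=0, r=1: 0
p=1, q=1, r=0: 0
p=1, q=1, r=1: 1
Count of True = 2

2


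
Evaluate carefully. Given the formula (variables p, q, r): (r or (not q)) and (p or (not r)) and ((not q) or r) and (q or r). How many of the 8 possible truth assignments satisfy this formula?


Evaluate all 8 assignments for p, q, r:
p=0, q=0, r=0: 0
p=0, q=0, r=1: 0
p=0, q=1, r=0: 0
p=0, q=1, r=1: 0
p=1, q=0, r=0: 0
p=1, q=0, r=1: 1
p=1, q=1, r=0: 0
p=1, q=1, r=1: 1
Satisfying count = 2

2


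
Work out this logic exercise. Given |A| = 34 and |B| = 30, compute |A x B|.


The Cartesian product A x B contains all ordered pairs (a, b).
|A x B| = |A| * |B| = 34 * 30 = 1020

1020


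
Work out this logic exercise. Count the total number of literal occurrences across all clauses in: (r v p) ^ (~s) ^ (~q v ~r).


Counting literals in each clause:
Clause 1: 2 literal(s)
Clause 2: 1 literal(s)
Clause 3: 2 literal(s)
Total = 5

5


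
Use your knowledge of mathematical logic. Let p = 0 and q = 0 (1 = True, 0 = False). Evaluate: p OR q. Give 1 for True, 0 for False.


p = 0, q = 0
Operation: p OR q
Evaluate: 0 OR 0 = 0

0


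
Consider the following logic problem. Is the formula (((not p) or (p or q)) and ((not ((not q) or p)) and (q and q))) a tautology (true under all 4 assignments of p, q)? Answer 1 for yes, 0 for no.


Check all 4 assignments:
p=0, q=0: 0
p=0, q=1: 1
p=1, q=0: 0
p=1, q=1: 0
Satisfying count = 1/4.
Tautology iff count = 4: no.

0


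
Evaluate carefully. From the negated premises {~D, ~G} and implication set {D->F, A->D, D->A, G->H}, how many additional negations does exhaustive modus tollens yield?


Initial negated facts: {~D, ~G}
Apply modus tollens to closure:
  ~D and A->D  =>  ~A
Final negated: {~A, ~D, ~G}
New negations: {~A}
Count = 1

1


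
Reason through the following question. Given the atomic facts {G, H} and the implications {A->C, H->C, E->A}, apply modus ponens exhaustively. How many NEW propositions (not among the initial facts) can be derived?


Initial facts: {G, H}
Apply modus ponens to closure:
  H and H->C  =>  C
Final known: {C, G, H}
New propositions: {C}
Count = 1

1


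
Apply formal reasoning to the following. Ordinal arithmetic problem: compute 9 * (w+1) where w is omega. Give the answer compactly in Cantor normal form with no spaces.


Compute 9 * (w+1).
Ordinal * is associative and left-distributive over +, but NOT commutative; for finite n>1, n*w = w but w*n stays w*n.
By left-distributivity: 9 * (w+1) = 9*w + 9*1 = w + 9 = w+9.
Result = w+9

w+9


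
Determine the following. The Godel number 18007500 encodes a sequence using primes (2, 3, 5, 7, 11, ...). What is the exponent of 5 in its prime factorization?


Factorize 18007500 by dividing by 5 repeatedly.
Division steps: 5 divides 18007500 exactly 4 time(s).
Exponent of 5 = 4

4


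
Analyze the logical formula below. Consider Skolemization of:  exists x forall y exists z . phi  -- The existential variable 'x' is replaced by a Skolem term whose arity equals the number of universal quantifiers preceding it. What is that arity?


Quantifier prefix: exists x forall y exists z
'x' is existentially quantified at position 1.
No universal quantifiers precede it.
Skolem function arity = 0 (a Skolem constant)

0


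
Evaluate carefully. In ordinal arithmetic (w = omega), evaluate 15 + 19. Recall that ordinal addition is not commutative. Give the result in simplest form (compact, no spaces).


Compute 15 + 19.
Ordinal + is associative but NOT commutative; for finite n>0, n + w = w but w + n stays w+n.
Both operands finite; ordinal + agrees with natural +: 15 + 19 = 34.
Result = 34

34


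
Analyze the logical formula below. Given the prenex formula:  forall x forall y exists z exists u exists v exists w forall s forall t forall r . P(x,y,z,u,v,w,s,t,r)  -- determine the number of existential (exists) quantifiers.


Quantifier prefix: forall x forall y exists z exists u exists v exists w forall s forall t forall r
Mark each quantifier type:
  U U E E E E U U U
Universal count = 5, Existential count = 4
Asked for existential (exists) quantifiers: 4

4


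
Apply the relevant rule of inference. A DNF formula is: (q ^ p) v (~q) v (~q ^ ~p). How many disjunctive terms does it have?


A DNF formula is a disjunction of terms (conjunctions).
Terms are separated by v.
Counting the disjuncts: 3 terms.

3


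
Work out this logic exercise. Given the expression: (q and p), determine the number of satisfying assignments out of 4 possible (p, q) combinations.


Check all 4 assignments:
p=0, q=0: 0
p=0, q=1: 0
p=1, q=0: 0
p=1, q=1: 1
Count of True = 1

1


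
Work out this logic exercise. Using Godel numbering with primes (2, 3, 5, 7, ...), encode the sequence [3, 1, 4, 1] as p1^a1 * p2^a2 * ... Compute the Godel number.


Encode each element as an exponent of the corresponding prime:
  2^3 = 8
  3^1 = 3
  5^4 = 625
  7^1 = 7
Product = 8 * 3 * 625 * 7 = 105000

105000


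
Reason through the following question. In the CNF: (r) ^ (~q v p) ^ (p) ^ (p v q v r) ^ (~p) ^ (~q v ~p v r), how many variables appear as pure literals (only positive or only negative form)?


Check each variable for pure literal status:
p: mixed (not pure)
q: mixed (not pure)
r: pure positive
Pure literal count = 1

1


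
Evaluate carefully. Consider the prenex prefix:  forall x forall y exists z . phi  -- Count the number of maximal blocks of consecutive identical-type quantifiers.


Quantifier-type sequence: A A E  (A=forall, E=exists)
Group into maximal same-type runs:
  Ax2 | Ex1
Number of blocks = 2

2


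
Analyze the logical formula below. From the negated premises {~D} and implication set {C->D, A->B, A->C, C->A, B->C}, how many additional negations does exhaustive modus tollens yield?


Initial negated facts: {~D}
Apply modus tollens to closure:
  ~D and C->D  =>  ~C
  ~C and A->C  =>  ~A
  ~C and B->C  =>  ~B
Final negated: {~A, ~B, ~C, ~D}
New negations: {~A, ~B, ~C}
Count = 3

3


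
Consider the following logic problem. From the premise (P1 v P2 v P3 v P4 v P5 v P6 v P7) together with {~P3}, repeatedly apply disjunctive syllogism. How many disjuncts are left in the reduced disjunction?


Original disjuncts (7): P1, P2, P3, P4, P5, P6, P7
Negated (eliminate): ~P3
Remaining disjuncts: P1, P2, P4, P5, P6, P7
Count = 7 - 1 = 6

6


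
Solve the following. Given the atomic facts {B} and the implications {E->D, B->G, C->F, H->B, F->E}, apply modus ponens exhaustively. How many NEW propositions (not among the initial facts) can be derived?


Initial facts: {B}
Apply modus ponens to closure:
  B and B->G  =>  G
Final known: {B, G}
New propositions: {G}
Count = 1

1


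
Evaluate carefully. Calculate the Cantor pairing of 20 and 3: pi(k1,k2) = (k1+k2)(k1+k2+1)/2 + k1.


k1 + k2 = 23
(k1+k2)(k1+k2+1)/2 = 23 * 24 / 2 = 276
pi = 276 + 20 = 296

296


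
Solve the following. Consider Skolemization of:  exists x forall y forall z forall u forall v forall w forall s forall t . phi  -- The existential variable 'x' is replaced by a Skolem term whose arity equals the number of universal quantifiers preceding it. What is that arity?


Quantifier prefix: exists x forall y forall z forall u forall v forall w forall s forall t
'x' is existentially quantified at position 1.
No universal quantifiers precede it.
Skolem function arity = 0 (a Skolem constant)

0


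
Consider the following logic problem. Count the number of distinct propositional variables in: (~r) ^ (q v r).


Identify each variable that appears in the formula.
Variables found: q, r
Count = 2

2


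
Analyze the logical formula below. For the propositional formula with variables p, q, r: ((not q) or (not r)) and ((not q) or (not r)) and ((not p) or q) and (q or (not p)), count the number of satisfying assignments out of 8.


Evaluate all 8 assignments for p, q, r:
p=0, q=0, r=0: 1
p=0, q=0, r=1: 1
p=0, q=1, r=0: 1
p=0, q=1, r=1: 0
p=1, q=0, r=0: 0
p=1, q=0, r=1: 0
p=1, q=1, r=0: 1
p=1, q=1, r=1: 0
Satisfying count = 4

4


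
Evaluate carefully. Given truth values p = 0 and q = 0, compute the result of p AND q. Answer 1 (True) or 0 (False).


p = 0, q = 0
Operation: p AND q
Evaluate: 0 AND 0 = 0

0


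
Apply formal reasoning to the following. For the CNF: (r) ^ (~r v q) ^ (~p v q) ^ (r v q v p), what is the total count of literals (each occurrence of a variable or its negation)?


Counting literals in each clause:
Clause 1: 1 literal(s)
Clause 2: 2 literal(s)
Clause 3: 2 literal(s)
Clause 4: 3 literal(s)
Total = 8

8


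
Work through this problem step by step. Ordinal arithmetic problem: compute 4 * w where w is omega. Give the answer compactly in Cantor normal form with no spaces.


Compute 4 * w.
Ordinal * is associative and left-distributive over +, but NOT commutative; for finite n>1, n*w = w but w*n stays w*n.
For finite n>0, n * w = sup{n*k : k<w} = w. So 4 * w = w.
Result = w

w


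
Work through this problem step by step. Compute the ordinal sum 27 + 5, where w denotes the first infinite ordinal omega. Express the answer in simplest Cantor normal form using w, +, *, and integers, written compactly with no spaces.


Compute 27 + 5.
Ordinal + is associative but NOT commutative; for finite n>0, n + w = w but w + n stays w+n.
Both operands finite; ordinal + agrees with natural +: 27 + 5 = 32.
Result = 32

32


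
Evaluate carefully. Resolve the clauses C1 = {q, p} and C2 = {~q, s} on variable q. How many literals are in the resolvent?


Remove q from C1 and ~q from C2.
C1 remainder: {p}
C2 remainder: {s}
Union (resolvent): {p, s}
Resolvent has 2 literal(s).

2


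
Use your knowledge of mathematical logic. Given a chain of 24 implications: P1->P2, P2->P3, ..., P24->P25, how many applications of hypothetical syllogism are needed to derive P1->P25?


With 24 implications in a chain connecting 25 propositions:
P1->P2, P2->P3, ..., P24->P25
Steps needed = (number of implications) - 1 = 24 - 1 = 23

23


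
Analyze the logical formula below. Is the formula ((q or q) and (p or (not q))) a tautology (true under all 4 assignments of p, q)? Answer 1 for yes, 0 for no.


Check all 4 assignments:
p=0, q=0: 0
p=0, q=1: 0
p=1, q=0: 0
p=1, q=1: 1
Satisfying count = 1/4.
Tautology iff count = 4: no.

0


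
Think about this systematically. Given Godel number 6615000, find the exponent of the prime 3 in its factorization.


Factorize 6615000 by dividing by 3 repeatedly.
Division steps: 3 divides 6615000 exactly 3 time(s).
Exponent of 3 = 3

3


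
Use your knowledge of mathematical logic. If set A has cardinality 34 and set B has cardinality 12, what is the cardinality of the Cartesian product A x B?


The Cartesian product A x B contains all ordered pairs (a, b).
|A x B| = |A| * |B| = 34 * 12 = 408

408


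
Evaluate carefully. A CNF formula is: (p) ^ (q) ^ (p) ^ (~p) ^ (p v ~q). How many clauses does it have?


A CNF formula is a conjunction of clauses.
Clauses are separated by ^.
Counting the conjuncts: 5 clauses.

5


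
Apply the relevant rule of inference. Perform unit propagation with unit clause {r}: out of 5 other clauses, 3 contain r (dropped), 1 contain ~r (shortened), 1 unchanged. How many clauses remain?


Satisfied (removed): 3
Shortened (remain): 1
Unchanged (remain): 1
Remaining = 1 + 1 = 2

2


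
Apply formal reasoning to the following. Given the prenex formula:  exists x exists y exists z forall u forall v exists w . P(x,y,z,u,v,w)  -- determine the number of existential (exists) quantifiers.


Quantifier prefix: exists x exists y exists z forall u forall v exists w
Mark each quantifier type:
  E E E U U E
Universal count = 2, Existential count = 4
Asked for existential (exists) quantifiers: 4

4


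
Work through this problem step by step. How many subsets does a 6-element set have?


The power set of a set with n elements has 2^n elements.
|P(S)| = 2^6 = 64

64


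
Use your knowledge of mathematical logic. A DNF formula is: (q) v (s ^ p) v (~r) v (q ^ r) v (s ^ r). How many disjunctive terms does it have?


A DNF formula is a disjunction of terms (conjunctions).
Terms are separated by v.
Counting the disjuncts: 5 terms.

5


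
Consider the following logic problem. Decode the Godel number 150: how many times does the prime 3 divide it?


Factorize 150 by dividing by 3 repeatedly.
Division steps: 3 divides 150 exactly 1 time(s).
Exponent of 3 = 1

1


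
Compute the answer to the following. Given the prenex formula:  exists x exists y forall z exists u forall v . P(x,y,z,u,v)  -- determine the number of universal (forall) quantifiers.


Quantifier prefix: exists x exists y forall z exists u forall v
Mark each quantifier type:
  E E U E U
Universal count = 2, Existential count = 3
Asked for universal (forall) quantifiers: 2

2


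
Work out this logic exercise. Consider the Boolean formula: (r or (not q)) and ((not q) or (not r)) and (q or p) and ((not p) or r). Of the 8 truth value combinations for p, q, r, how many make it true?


Evaluate all 8 assignments for p, q, r:
p=0, q=0, r=0: 0
p=0, q=0, r=1: 0
p=0, q=1, r=0: 0
p=0, q=1, r=1: 0
p=1, q=0, r=0: 0
p=1, q=0, r=1: 1
p=1, q=1, r=0: 0
p=1, q=1, r=1: 0
Satisfying count = 1

1


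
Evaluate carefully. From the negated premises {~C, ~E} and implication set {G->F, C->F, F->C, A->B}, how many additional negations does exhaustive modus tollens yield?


Initial negated facts: {~C, ~E}
Apply modus tollens to closure:
  ~C and F->C  =>  ~F
  ~F and G->F  =>  ~G
Final negated: {~C, ~E, ~F, ~G}
New negations: {~F, ~G}
Count = 2

2


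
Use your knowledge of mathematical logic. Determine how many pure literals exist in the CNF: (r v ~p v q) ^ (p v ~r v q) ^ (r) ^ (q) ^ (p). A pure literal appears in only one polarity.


Check each variable for pure literal status:
p: mixed (not pure)
q: pure positive
r: mixed (not pure)
Pure literal count = 1

1


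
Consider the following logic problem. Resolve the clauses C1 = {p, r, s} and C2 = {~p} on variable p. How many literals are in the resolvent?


Remove p from C1 and ~p from C2.
C1 remainder: {r, s}
C2 remainder: {}
Union (resolvent): {r, s}
Resolvent has 2 literal(s).

2


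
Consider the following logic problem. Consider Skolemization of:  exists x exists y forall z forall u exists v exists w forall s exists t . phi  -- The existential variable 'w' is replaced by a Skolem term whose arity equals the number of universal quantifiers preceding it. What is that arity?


Quantifier prefix: exists x exists y forall z forall u exists v exists w forall s exists t
'w' is existentially quantified at position 6.
Universal variables preceding it: z, u
Skolem function arity = 2

2


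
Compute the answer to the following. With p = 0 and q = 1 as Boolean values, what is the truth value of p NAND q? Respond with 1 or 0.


p = 0, q = 1
Operation: p NAND q
Evaluate: 0 NAND 1 = 1

1


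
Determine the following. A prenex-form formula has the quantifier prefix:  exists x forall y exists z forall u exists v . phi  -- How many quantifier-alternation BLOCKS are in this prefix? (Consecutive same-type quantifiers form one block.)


Quantifier-type sequence: E A E A E  (A=forall, E=exists)
Group into maximal same-type runs:
  Ex1 | Ax1 | Ex1 | Ax1 | Ex1
Number of blocks = 5

5


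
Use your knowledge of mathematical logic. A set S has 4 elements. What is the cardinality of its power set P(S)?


The power set of a set with n elements has 2^n elements.
|P(S)| = 2^4 = 16

16


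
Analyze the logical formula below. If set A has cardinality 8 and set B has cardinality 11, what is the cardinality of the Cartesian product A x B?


The Cartesian product A x B contains all ordered pairs (a, b).
|A x B| = |A| * |B| = 8 * 11 = 88

88


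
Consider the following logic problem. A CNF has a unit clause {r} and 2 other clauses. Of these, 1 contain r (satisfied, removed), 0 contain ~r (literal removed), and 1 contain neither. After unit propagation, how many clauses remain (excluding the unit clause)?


Satisfied (removed): 1
Shortened (remain): 0
Unchanged (remain): 1
Remaining = 0 + 1 = 1

1


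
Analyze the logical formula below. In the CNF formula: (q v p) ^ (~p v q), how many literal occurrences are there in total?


Counting literals in each clause:
Clause 1: 2 literal(s)
Clause 2: 2 literal(s)
Total = 4

4


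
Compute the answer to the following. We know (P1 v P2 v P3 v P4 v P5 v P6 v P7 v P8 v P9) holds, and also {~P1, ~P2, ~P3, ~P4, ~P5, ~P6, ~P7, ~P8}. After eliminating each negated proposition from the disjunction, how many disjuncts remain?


Original disjuncts (9): P1, P2, P3, P4, P5, P6, P7, P8, P9
Negated (eliminate): ~P1, ~P2, ~P3, ~P4, ~P5, ~P6, ~P7, ~P8
Remaining disjuncts: P9
Count = 9 - 8 = 1

1


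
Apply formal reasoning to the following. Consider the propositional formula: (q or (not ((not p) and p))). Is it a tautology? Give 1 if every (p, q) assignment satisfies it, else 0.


Check all 4 assignments:
p=0, q=0: 1
p=0, q=1: 1
p=1, q=0: 1
p=1, q=1: 1
Satisfying count = 4/4.
Tautology iff count = 4: yes.

1


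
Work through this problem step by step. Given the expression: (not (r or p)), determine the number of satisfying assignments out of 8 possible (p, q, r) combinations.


Check all 8 assignments:
p=0, q=0, r=0: 1
p=0, q=0, r=1: 0
p=0, q=1, r=0: 1
p=0, q=1, r=1: 0
p=1, q=0, r=0: 0
p=1, q=0, r=1: 0
p=1, q=1, r=0: 0
p=1, q=1, r=1: 0
Count of True = 2

2


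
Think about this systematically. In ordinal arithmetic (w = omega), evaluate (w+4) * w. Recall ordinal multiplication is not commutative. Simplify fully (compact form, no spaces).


Compute (w+4) * w.
Ordinal * is associative and left-distributive over +, but NOT commutative; for finite n>1, n*w = w but w*n stays w*n.
(w+4) * w = sup{(w+4)*k : k<w} = sup{w*k+4} = w^2 (the +4 tail is absorbed in the limit).
Result = w^2

w^2


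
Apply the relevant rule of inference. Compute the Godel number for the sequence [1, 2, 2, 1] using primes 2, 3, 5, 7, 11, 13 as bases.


Encode each element as an exponent of the corresponding prime:
  2^1 = 2
  3^2 = 9
  5^2 = 25
  7^1 = 7
Product = 2 * 9 * 25 * 7 = 3150

3150


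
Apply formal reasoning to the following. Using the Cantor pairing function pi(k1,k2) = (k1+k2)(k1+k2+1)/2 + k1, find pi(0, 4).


k1 + k2 = 4
(k1+k2)(k1+k2+1)/2 = 4 * 5 / 2 = 10
pi = 10 + 0 = 10

10


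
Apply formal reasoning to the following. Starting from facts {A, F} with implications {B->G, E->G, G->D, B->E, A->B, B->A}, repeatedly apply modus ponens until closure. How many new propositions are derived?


Initial facts: {A, F}
Apply modus ponens to closure:
  A and A->B  =>  B
  B and B->G  =>  G
  G and G->D  =>  D
  B and B->E  =>  E
Final known: {A, B, D, E, F, G}
New propositions: {B, D, E, G}
Count = 4

4


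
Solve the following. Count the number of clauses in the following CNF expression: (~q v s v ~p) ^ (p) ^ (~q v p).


A CNF formula is a conjunction of clauses.
Clauses are separated by ^.
Counting the conjuncts: 3 clauses.

3


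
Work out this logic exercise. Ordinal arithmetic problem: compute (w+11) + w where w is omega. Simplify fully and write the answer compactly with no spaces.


Compute (w+11) + w.
Ordinal + is associative but NOT commutative; for finite n>0, n + w = w but w + n stays w+n.
(w+11) + w = w + (11+w) = w + w = w*2 (the finite tail 11 is absorbed by the right w).
Result = w*2

w*2


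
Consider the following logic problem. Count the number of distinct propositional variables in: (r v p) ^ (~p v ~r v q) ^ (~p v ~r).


Identify each variable that appears in the formula.
Variables found: p, q, r
Count = 3

3


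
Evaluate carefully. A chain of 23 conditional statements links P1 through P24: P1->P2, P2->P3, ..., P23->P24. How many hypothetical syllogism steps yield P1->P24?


With 23 implications in a chain connecting 24 propositions:
P1->P2, P2->P3, ..., P23->P24
Steps needed = (number of implications) - 1 = 23 - 1 = 22

22


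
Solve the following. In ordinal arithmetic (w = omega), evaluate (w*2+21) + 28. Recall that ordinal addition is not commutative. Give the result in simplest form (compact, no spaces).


Compute (w*2+21) + 28.
Ordinal + is associative but NOT commutative; for finite n>0, n + w = w but w + n stays w+n.
By associativity: (w*2+21) + 28 = w*2 + (21+28) = w*2+49.
Result = w*2+49

w*2+49


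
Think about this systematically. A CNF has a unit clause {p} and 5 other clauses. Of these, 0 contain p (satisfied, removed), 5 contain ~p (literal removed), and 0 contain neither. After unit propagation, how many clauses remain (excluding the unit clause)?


Satisfied (removed): 0
Shortened (remain): 5
Unchanged (remain): 0
Remaining = 5 + 0 = 5

5


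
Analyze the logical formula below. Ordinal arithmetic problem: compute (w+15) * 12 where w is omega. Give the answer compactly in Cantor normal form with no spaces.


Compute (w+15) * 12.
Ordinal * is associative and left-distributive over +, but NOT commutative; for finite n>1, n*w = w but w*n stays w*n.
(w+15) * 12 = (w+15) repeated 12 times. Each intermediate +15 is absorbed by the following w; only the last survives: w*12+15.
Result = w*12+15

w*12+15
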